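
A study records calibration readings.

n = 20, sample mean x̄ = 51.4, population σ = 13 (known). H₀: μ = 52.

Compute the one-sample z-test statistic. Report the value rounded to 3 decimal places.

test statistic = -0.206

SE = σ/√n = 13/√20 = 2.9069
z = (x̄−μ₀)/SE = (51.4−52)/2.9069 = -0.2064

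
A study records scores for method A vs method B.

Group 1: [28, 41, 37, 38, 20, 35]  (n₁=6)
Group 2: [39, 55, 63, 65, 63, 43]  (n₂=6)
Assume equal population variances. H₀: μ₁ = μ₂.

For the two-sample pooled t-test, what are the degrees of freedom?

degrees of freedom = 10

df = n₁ + n₂ − 2 = 6 + 6 − 2 = 10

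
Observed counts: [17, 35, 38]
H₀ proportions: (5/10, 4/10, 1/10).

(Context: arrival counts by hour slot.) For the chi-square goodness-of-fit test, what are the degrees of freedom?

degrees of freedom = 2

df = k − 1 = 3 − 1 = 2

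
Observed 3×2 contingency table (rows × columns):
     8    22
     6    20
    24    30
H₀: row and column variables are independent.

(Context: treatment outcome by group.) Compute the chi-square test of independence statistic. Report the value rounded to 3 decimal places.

test statistic = 4.676

Row totals [30, 26, 54], col totals [38, 72], n=110
χ² = (8−10.36)²/10.36 + (22−19.64)²/19.64 + (6−8.98)²/8.98 + (20−17.02)²/17.02 + (24−18.65)²/18.65 + (30−35.35)²/35.35 = 4.6761
df = 2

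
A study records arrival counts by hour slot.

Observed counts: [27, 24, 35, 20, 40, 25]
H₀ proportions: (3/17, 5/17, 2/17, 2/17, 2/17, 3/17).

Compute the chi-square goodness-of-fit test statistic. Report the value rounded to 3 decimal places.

test statistic = 45.629

n = 171; E_i = n·p_i = [30.18, 50.29, 20.12, 20.12, 20.12, 30.18]
χ² = (27−30.18)²/30.18 + (24−50.29)²/50.29 + (35−20.12)²/20.12 + (20−20.12)²/20.12 + (40−20.12)²/20.12 + (25−30.18)²/30.18 = 45.6290
df = 5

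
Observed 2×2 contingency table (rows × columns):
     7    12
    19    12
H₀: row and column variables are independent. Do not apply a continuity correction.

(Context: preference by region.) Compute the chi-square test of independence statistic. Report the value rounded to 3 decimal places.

test statistic = 2.821

Row totals [19, 31], col totals [26, 24], n=50
χ² = (7−9.88)²/9.88 + (12−9.12)²/9.12 + (19−16.12)²/16.12 + (12−14.88)²/14.88 = 2.8209
df = 1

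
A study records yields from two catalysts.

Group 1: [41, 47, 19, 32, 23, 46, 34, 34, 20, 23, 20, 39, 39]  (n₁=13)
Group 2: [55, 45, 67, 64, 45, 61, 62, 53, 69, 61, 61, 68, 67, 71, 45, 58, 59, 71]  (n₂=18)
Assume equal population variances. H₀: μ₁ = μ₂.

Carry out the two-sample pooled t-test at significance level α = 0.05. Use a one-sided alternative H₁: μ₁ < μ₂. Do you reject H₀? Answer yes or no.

reject H₀: yes

x̄₁=32.077, s₁=10.112, n₁=13
x̄₂=60.111, s₂=8.615, n₂=18
s_p² = [12·10.112² + 17·8.615²]/29 = 85.8173
SE = √(s_p²·(1/13+1/18)) = 3.3718
t = (32.077−60.111)/3.3718 = -8.3143
df = 29
p-value (one-sided, H₁ less) = 0.00000
At α=0.05: p < α → reject H₀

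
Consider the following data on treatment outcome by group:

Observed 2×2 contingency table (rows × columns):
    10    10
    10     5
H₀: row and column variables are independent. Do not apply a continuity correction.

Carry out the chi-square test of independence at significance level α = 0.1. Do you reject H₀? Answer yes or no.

Row totals [20, 15], col totals [20, 15], n=35
χ² = (10−11.43)²/11.43 + (10−8.57)²/8.57 + (10−8.57)²/8.57 + (5−6.43)²/6.43 = 0.9722
df = 1
p-value (upper-tail) = 0.32413
At α=0.1: p ≥ α → fail to reject H₀

reject H₀: no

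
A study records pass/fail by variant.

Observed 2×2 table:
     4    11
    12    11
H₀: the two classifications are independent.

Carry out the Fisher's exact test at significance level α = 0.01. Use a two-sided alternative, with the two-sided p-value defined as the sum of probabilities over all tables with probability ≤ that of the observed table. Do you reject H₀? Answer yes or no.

Margins: r₁=15, r₂=23, c₁=16, c₂=22, n=38
p_obs = C(15,4)·C(23,12)/C(38,16); sum pmf over tables with pmf ≤ p_obs
p-value (two-sided) = 0.18165
At α=0.01: p ≥ α → fail to reject H₀

reject H₀: no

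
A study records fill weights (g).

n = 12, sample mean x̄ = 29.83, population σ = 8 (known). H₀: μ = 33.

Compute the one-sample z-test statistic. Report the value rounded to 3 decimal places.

SE = σ/√n = 8/√12 = 2.3094
z = (x̄−μ₀)/SE = (29.83−33)/2.3094 = -1.3727

test statistic = -1.373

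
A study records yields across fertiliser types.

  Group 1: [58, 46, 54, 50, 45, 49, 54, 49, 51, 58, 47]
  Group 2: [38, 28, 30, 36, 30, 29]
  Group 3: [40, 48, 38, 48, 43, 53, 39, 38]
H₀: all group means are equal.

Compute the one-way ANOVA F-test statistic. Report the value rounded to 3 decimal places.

Group means [51.00, 31.83, 43.38], grand mean 43.960
SSB = Σnᵢ(x̄ᵢ−x̄)² = 1430.252; SSW = ΣΣ(x−x̄ᵢ)² = 510.708
MSB = 1430.252/2 = 715.1258; MSW = 510.708/22 = 23.2140
F = MSB/MSW = 30.8058
df = (2, 22)

test statistic = 30.806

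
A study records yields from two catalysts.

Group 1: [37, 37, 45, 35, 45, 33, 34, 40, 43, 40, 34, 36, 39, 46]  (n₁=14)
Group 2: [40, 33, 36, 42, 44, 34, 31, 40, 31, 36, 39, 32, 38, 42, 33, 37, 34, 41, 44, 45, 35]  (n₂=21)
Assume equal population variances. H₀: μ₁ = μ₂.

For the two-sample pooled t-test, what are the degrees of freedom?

df = n₁ + n₂ − 2 = 14 + 21 − 2 = 33

degrees of freedom = 33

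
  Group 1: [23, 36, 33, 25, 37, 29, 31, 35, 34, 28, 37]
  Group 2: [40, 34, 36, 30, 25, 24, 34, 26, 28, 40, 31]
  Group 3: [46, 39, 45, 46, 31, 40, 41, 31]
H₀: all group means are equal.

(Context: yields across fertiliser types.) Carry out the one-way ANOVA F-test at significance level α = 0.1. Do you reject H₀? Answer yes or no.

Group means [31.64, 31.64, 39.88], grand mean 33.833
SSB = Σnᵢ(x̄ᵢ−x̄)² = 398.201; SSW = ΣΣ(x−x̄ᵢ)² = 815.966
MSB = 398.201/2 = 199.1004; MSW = 815.966/27 = 30.2210
F = MSB/MSW = 6.5882
df = (2, 27)
p-value (upper-tail) = 0.00468
At α=0.1: p < α → reject H₀

reject H₀: yes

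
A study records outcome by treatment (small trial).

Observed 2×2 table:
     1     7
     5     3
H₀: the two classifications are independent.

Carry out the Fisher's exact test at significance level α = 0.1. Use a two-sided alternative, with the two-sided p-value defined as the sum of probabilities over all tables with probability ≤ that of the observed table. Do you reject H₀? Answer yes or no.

reject H₀: no

Margins: r₁=8, r₂=8, c₁=6, c₂=10, n=16
p_obs = C(8,1)·C(8,5)/C(16,6); sum pmf over tables with pmf ≤ p_obs
p-value (two-sided) = 0.11888
At α=0.1: p ≥ α → fail to reject H₀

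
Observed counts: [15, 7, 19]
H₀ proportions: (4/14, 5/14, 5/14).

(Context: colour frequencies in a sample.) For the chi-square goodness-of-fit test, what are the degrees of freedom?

df = k − 1 = 3 − 1 = 2

degrees of freedom = 2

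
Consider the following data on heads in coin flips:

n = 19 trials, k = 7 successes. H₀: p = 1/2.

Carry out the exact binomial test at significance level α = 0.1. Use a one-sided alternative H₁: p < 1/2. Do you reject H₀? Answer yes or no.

Exact binomial: n=19, k=7, p₀=1/2=0.5000
P(X≤7) from Σ C(n,i)·p₀^i·(1−p₀)^(n−i)
p-value (one-sided, H₁ less) = 0.17964
At α=0.1: p ≥ α → fail to reject H₀

reject H₀: no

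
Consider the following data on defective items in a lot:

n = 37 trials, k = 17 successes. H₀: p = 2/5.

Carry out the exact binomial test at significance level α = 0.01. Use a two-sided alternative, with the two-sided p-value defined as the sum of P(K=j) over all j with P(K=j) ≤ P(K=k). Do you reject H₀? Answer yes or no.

reject H₀: no

Exact binomial: n=37, k=17, p₀=2/5=0.4000
P(X=j) = C(n,j)·p₀^j·(1−p₀)^(n−j); p = Σ P(X=j) over j with P(X=j) ≤ P(X=17)
p-value (two-sided) = 0.50360
At α=0.01: p ≥ α → fail to reject H₀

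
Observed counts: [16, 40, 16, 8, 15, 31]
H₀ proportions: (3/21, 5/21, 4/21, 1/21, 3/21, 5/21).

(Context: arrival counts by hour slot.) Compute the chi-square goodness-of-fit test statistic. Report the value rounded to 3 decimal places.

n = 126; E_i = n·p_i = [18.00, 30.00, 24.00, 6.00, 18.00, 30.00]
χ² = (16−18.00)²/18.00 + (40−30.00)²/30.00 + (16−24.00)²/24.00 + (8−6.00)²/6.00 + (15−18.00)²/18.00 + (31−30.00)²/30.00 = 7.4222
df = 5

test statistic = 7.422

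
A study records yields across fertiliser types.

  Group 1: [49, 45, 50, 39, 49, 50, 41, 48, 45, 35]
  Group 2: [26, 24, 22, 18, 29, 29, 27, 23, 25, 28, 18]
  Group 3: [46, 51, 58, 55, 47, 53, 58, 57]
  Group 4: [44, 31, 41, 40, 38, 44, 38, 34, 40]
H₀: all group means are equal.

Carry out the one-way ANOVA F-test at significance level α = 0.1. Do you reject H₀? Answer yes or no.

Group means [45.10, 24.45, 53.12, 38.89], grand mean 39.342
SSB = Σnᵢ(x̄ᵢ−x̄)² = 4291.161; SSW = ΣΣ(x−x̄ᵢ)² = 703.391
MSB = 4291.161/3 = 1430.3872; MSW = 703.391/34 = 20.6880
F = MSB/MSW = 69.1410
df = (3, 34)
p-value (upper-tail) = 0.00000
At α=0.1: p < α → reject H₀

reject H₀: yes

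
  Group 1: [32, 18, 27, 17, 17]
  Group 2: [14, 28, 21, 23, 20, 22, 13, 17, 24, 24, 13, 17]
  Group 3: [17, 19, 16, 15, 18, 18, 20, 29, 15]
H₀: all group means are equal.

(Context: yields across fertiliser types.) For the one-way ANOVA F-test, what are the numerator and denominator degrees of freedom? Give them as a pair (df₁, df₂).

degrees of freedom = [2, 23]

k = 3 groups, N = 26 total
df = (k−1, N−k) = (3−1, 26−3) = (2, 23)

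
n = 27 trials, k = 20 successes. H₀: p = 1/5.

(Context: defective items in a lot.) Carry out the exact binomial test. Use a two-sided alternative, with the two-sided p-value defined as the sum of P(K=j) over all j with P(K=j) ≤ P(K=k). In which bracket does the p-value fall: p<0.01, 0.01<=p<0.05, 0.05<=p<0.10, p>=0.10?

p-value bracket: p<0.01

Exact binomial: n=27, k=20, p₀=1/5=0.2000
P(X=j) = C(n,j)·p₀^j·(1−p₀)^(n−j); p = Σ P(X=j) over j with P(X=j) ≤ P(X=20)
p-value (two-sided) = 0.00000
→ bracket: p<0.01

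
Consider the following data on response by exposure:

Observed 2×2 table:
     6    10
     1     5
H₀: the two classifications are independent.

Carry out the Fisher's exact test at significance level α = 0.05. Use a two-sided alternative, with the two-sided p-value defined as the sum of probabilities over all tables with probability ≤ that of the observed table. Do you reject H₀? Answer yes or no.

reject H₀: no

Margins: r₁=16, r₂=6, c₁=7, c₂=15, n=22
p_obs = C(16,6)·C(6,1)/C(22,7); sum pmf over tables with pmf ≤ p_obs
p-value (two-sided) = 0.61582
At α=0.05: p ≥ α → fail to reject H₀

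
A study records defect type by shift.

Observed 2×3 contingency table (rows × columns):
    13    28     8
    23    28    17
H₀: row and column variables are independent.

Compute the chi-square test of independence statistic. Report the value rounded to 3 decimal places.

Row totals [49, 68], col totals [36, 56, 25], n=117
χ² = (13−15.08)²/15.08 + (28−23.45)²/23.45 + (8−10.47)²/10.47 + (23−20.92)²/20.92 + (28−32.55)²/32.55 + (17−14.53)²/14.53 = 3.0117
df = 2

test statistic = 3.012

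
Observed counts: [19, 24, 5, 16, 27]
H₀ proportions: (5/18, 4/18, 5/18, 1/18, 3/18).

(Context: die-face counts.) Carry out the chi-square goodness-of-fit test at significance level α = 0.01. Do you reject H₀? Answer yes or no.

reject H₀: yes

n = 91; E_i = n·p_i = [25.28, 20.22, 25.28, 5.06, 15.17]
χ² = (19−25.28)²/25.28 + (24−20.22)²/20.22 + (5−25.28)²/25.28 + (16−5.06)²/5.06 + (27−15.17)²/15.17 = 51.4571
df = 4
p-value (upper-tail) = 0.00000
At α=0.01: p < α → reject H₀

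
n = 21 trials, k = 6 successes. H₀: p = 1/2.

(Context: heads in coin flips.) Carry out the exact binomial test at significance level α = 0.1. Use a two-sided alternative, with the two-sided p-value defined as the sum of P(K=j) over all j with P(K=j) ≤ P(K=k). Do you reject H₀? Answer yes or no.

reject H₀: yes

Exact binomial: n=21, k=6, p₀=1/2=0.5000
P(X=j) = C(n,j)·p₀^j·(1−p₀)^(n−j); p = Σ P(X=j) over j with P(X=j) ≤ P(X=6)
p-value (two-sided) = 0.07835
At α=0.1: p < α → reject H₀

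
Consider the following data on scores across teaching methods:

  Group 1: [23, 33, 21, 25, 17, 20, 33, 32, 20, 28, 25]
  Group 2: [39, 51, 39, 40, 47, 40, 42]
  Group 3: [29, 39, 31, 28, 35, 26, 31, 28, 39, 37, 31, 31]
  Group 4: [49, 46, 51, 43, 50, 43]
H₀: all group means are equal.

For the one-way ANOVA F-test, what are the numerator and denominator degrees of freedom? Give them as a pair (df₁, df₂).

degrees of freedom = [3, 32]

k = 4 groups, N = 36 total
df = (k−1, N−k) = (4−1, 36−4) = (3, 32)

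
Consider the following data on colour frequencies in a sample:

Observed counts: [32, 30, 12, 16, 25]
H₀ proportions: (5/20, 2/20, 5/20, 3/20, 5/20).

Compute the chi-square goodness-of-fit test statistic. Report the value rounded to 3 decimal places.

n = 115; E_i = n·p_i = [28.75, 11.50, 28.75, 17.25, 28.75]
χ² = (32−28.75)²/28.75 + (30−11.50)²/11.50 + (12−28.75)²/28.75 + (16−17.25)²/17.25 + (25−28.75)²/28.75 = 40.4667
df = 4

test statistic = 40.467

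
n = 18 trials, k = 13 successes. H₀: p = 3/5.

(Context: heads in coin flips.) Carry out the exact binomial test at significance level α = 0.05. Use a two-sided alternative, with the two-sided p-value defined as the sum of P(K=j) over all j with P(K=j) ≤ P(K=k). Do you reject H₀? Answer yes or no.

reject H₀: no

Exact binomial: n=18, k=13, p₀=3/5=0.6000
P(X=j) = C(n,j)·p₀^j·(1−p₀)^(n−j); p = Σ P(X=j) over j with P(X=j) ≤ P(X=13)
p-value (two-sided) = 0.34347
At α=0.05: p ≥ α → fail to reject H₀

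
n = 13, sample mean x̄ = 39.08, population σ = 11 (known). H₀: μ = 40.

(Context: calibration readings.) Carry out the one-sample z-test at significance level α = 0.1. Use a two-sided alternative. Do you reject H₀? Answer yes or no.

reject H₀: no

SE = σ/√n = 11/√13 = 3.0509
z = (x̄−μ₀)/SE = (39.08−40)/3.0509 = -0.3016
p-value (two-sided) = 0.76299
At α=0.1: p ≥ α → fail to reject H₀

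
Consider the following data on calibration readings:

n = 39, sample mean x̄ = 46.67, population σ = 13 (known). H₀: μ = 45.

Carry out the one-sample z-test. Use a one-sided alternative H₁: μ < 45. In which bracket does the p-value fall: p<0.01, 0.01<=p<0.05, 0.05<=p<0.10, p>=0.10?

SE = σ/√n = 13/√39 = 2.0817
z = (x̄−μ₀)/SE = (46.67−45)/2.0817 = 0.8022
p-value (one-sided, H₁ less) = 0.78879
→ bracket: p>=0.10

p-value bracket: p>=0.10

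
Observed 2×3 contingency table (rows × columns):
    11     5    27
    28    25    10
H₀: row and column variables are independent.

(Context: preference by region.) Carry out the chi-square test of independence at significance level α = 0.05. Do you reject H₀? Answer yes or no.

Row totals [43, 63], col totals [39, 30, 37], n=106
χ² = (11−15.82)²/15.82 + (5−12.17)²/12.17 + (27−15.01)²/15.01 + (28−23.18)²/23.18 + (25−17.83)²/17.83 + (10−21.99)²/21.99 = 25.6956
df = 2
p-value (upper-tail) = 0.00000
At α=0.05: p < α → reject H₀

reject H₀: yes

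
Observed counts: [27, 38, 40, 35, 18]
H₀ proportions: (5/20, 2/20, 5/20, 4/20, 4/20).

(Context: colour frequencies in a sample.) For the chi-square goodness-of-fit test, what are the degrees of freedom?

df = k − 1 = 5 − 1 = 4

degrees of freedom = 4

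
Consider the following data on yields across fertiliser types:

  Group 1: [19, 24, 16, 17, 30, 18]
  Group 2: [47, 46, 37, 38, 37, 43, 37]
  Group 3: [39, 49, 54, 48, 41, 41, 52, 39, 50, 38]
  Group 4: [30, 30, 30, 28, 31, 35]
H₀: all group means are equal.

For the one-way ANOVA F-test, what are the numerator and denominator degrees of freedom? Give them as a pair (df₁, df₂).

degrees of freedom = [3, 25]

k = 4 groups, N = 29 total
df = (k−1, N−k) = (4−1, 29−4) = (3, 25)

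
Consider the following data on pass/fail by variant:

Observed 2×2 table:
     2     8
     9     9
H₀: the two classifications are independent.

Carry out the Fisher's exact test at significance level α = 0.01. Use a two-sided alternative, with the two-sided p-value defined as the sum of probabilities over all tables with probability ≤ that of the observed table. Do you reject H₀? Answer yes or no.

Margins: r₁=10, r₂=18, c₁=11, c₂=17, n=28
p_obs = C(10,2)·C(18,9)/C(28,11); sum pmf over tables with pmf ≤ p_obs
p-value (two-sided) = 0.22641
At α=0.01: p ≥ α → fail to reject H₀

reject H₀: no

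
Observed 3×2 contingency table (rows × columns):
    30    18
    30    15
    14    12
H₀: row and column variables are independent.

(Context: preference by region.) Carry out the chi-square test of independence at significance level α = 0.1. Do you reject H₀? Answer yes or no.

reject H₀: no

Row totals [48, 45, 26], col totals [74, 45], n=119
χ² = (30−29.85)²/29.85 + (18−18.15)²/18.15 + (30−27.98)²/27.98 + (15−17.02)²/17.02 + (14−16.17)²/16.17 + (12−9.83)²/9.83 = 1.1552
df = 2
p-value (upper-tail) = 0.56124
At α=0.1: p ≥ α → fail to reject H₀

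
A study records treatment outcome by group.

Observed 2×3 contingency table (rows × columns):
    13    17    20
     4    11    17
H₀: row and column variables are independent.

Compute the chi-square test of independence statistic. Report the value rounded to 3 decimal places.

test statistic = 2.461

Row totals [50, 32], col totals [17, 28, 37], n=82
χ² = (13−10.37)²/10.37 + (17−17.07)²/17.07 + (20−22.56)²/22.56 + (4−6.63)²/6.63 + (11−10.93)²/10.93 + (17−14.44)²/14.44 = 2.4610
df = 2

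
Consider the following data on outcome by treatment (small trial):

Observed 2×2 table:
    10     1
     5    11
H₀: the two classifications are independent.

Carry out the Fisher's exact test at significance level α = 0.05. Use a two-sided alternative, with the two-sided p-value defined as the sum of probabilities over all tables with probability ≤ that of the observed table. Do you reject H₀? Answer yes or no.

reject H₀: yes

Margins: r₁=11, r₂=16, c₁=15, c₂=12, n=27
p_obs = C(11,10)·C(16,5)/C(27,15); sum pmf over tables with pmf ≤ p_obs
p-value (two-sided) = 0.00472
At α=0.05: p < α → reject H₀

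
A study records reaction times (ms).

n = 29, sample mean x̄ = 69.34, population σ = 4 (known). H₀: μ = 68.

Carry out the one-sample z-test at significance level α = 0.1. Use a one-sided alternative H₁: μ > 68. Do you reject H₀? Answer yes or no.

SE = σ/√n = 4/√29 = 0.7428
z = (x̄−μ₀)/SE = (69.34−68)/0.7428 = 1.8040
p-value (one-sided, H₁ greater) = 0.03561
At α=0.1: p < α → reject H₀

reject H₀: yes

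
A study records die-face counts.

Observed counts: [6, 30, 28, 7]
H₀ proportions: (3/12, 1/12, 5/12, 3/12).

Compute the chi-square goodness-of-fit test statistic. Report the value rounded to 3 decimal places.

test statistic = 112.403

n = 71; E_i = n·p_i = [17.75, 5.92, 29.58, 17.75]
χ² = (6−17.75)²/17.75 + (30−5.92)²/5.92 + (28−29.58)²/29.58 + (7−17.75)²/17.75 = 112.4028
df = 3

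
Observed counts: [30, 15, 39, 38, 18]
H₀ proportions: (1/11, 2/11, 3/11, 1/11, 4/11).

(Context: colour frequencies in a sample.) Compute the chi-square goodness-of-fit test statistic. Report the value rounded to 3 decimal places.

n = 140; E_i = n·p_i = [12.73, 25.45, 38.18, 12.73, 50.91]
χ² = (30−12.73)²/12.73 + (15−25.45)²/25.45 + (39−38.18)²/38.18 + (38−12.73)²/12.73 + (18−50.91)²/50.91 = 99.2107
df = 4

test statistic = 99.211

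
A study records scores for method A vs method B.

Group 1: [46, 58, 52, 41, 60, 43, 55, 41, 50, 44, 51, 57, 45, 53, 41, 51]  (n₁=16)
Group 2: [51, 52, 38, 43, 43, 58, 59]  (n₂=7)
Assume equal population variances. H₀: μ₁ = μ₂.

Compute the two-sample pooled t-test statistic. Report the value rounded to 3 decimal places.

x̄₁=49.250, s₁=6.393, n₁=16
x̄₂=49.143, s₂=8.030, n₂=7
s_p² = [15·6.393² + 6·8.030²]/21 = 47.6122
SE = √(s_p²·(1/16+1/7)) = 3.1269
t = (49.250−49.143)/3.1269 = 0.0343
df = 21

test statistic = 0.034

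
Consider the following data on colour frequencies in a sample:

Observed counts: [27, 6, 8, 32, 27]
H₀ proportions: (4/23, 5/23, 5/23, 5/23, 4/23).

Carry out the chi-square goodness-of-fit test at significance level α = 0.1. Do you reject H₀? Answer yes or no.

n = 100; E_i = n·p_i = [17.39, 21.74, 21.74, 21.74, 17.39]
χ² = (27−17.39)²/17.39 + (6−21.74)²/21.74 + (8−21.74)²/21.74 + (32−21.74)²/21.74 + (27−17.39)²/17.39 = 35.5390
df = 4
p-value (upper-tail) = 0.00000
At α=0.1: p < α → reject H₀

reject H₀: yes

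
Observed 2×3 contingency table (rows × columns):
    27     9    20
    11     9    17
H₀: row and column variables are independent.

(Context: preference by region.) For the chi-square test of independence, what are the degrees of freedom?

df = (r−1)(c−1) = (2−1)·(3−1) = 2

degrees of freedom = 2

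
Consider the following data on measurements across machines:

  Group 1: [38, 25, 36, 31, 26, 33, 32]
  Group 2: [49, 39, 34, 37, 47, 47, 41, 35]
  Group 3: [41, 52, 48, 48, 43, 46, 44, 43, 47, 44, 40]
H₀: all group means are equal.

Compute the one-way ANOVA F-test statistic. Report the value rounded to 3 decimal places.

Group means [31.57, 41.12, 45.09], grand mean 40.231
SSB = Σnᵢ(x̄ᵢ−x̄)² = 791.117; SSW = ΣΣ(x−x̄ᵢ)² = 501.498
MSB = 791.117/2 = 395.5585; MSW = 501.498/23 = 21.8043
F = MSB/MSW = 18.1413
df = (2, 23)

test statistic = 18.141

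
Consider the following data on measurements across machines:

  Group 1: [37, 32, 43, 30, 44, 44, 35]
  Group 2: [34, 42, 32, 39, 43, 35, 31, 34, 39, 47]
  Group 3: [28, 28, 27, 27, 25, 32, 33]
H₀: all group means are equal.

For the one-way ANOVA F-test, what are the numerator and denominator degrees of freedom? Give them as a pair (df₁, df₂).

degrees of freedom = [2, 21]

k = 3 groups, N = 24 total
df = (k−1, N−k) = (3−1, 24−3) = (2, 21)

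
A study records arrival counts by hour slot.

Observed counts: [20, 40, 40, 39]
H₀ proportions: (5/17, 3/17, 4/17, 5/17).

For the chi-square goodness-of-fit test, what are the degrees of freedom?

df = k − 1 = 4 − 1 = 3

degrees of freedom = 3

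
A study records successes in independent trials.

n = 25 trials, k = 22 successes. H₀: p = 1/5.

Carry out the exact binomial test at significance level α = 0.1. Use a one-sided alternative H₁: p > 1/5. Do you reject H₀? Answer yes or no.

Exact binomial: n=25, k=22, p₀=1/5=0.2000
P(X≥22) from Σ C(n,i)·p₀^i·(1−p₀)^(n−i)
p-value (one-sided, H₁ greater) = 0.00000
At α=0.1: p < α → reject H₀

reject H₀: yes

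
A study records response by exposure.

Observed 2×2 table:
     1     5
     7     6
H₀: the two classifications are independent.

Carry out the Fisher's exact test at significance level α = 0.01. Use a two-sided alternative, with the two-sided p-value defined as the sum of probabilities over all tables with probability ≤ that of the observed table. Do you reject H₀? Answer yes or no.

Margins: r₁=6, r₂=13, c₁=8, c₂=11, n=19
p_obs = C(6,1)·C(13,7)/C(19,8); sum pmf over tables with pmf ≤ p_obs
p-value (two-sided) = 0.17699
At α=0.01: p ≥ α → fail to reject H₀

reject H₀: no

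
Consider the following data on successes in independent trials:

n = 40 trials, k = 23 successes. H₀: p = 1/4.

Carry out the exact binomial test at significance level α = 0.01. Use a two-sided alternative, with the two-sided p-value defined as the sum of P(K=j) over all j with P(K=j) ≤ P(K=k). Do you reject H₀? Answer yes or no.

Exact binomial: n=40, k=23, p₀=1/4=0.2500
P(X=j) = C(n,j)·p₀^j·(1−p₀)^(n−j); p = Σ P(X=j) over j with P(X=j) ≤ P(X=23)
p-value (two-sided) = 0.00001
At α=0.01: p < α → reject H₀

reject H₀: yes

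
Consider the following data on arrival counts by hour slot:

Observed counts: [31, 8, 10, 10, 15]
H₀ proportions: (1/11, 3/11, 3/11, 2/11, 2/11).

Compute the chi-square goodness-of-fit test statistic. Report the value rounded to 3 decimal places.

test statistic = 101.133

n = 74; E_i = n·p_i = [6.73, 20.18, 20.18, 13.45, 13.45]
χ² = (31−6.73)²/6.73 + (8−20.18)²/20.18 + (10−20.18)²/20.18 + (10−13.45)²/13.45 + (15−13.45)²/13.45 = 101.1329
df = 4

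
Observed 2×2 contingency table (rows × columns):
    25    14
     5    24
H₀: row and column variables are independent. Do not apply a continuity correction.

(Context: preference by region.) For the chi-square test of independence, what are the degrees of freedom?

degrees of freedom = 1

df = (r−1)(c−1) = (2−1)·(2−1) = 1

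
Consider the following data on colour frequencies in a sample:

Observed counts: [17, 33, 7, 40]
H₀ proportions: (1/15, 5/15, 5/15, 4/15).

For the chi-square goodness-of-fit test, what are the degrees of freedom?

degrees of freedom = 3

df = k − 1 = 4 − 1 = 3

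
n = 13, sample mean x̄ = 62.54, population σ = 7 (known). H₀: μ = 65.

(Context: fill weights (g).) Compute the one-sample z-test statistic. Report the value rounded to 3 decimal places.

SE = σ/√n = 7/√13 = 1.9415
z = (x̄−μ₀)/SE = (62.54−65)/1.9415 = -1.2671

test statistic = -1.267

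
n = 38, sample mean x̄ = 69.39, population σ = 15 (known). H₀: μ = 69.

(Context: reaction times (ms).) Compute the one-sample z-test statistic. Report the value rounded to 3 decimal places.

test statistic = 0.160

SE = σ/√n = 15/√38 = 2.4333
z = (x̄−μ₀)/SE = (69.39−69)/2.4333 = 0.1603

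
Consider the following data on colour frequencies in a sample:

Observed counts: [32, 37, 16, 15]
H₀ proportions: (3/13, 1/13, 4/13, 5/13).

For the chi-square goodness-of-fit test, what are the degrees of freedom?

degrees of freedom = 3

df = k − 1 = 4 − 1 = 3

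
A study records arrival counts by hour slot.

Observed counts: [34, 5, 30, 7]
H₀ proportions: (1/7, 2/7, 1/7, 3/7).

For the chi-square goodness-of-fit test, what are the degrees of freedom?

df = k − 1 = 4 − 1 = 3

degrees of freedom = 3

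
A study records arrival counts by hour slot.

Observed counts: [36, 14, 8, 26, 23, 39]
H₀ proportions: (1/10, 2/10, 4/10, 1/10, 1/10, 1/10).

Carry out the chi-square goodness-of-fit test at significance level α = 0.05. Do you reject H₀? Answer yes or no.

n = 146; E_i = n·p_i = [14.60, 29.20, 58.40, 14.60, 14.60, 14.60]
χ² = (36−14.60)²/14.60 + (14−29.20)²/29.20 + (8−58.40)²/58.40 + (26−14.60)²/14.60 + (23−14.60)²/14.60 + (39−14.60)²/14.60 = 137.2877
df = 5
p-value (upper-tail) = 0.00000
At α=0.05: p < α → reject H₀

reject H₀: yes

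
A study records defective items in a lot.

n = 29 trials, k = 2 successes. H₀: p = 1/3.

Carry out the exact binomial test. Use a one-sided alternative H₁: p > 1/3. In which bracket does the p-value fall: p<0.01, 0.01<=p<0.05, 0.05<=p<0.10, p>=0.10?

Exact binomial: n=29, k=2, p₀=1/3=0.3333
P(X≥2) from Σ C(n,i)·p₀^i·(1−p₀)^(n−i)
p-value (one-sided, H₁ greater) = 0.99988
→ bracket: p>=0.10

p-value bracket: p>=0.10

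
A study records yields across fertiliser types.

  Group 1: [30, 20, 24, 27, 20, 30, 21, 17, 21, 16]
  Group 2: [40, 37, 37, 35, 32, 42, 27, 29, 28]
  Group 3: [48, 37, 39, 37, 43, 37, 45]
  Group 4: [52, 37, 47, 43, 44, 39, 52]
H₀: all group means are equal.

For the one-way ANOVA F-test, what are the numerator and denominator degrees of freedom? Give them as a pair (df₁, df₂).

degrees of freedom = [3, 29]

k = 4 groups, N = 33 total
df = (k−1, N−k) = (4−1, 33−4) = (3, 29)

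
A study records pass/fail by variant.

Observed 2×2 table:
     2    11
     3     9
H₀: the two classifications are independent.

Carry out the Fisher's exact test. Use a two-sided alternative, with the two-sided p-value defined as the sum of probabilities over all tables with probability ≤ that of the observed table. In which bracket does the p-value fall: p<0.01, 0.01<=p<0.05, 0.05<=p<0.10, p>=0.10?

p-value bracket: p>=0.10

Margins: r₁=13, r₂=12, c₁=5, c₂=20, n=25
p_obs = C(13,2)·C(12,3)/C(25,5); sum pmf over tables with pmf ≤ p_obs
p-value (two-sided) = 0.64472
→ bracket: p>=0.10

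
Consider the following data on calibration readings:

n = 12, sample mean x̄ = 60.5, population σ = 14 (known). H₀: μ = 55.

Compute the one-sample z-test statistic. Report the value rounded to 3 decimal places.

SE = σ/√n = 14/√12 = 4.0415
z = (x̄−μ₀)/SE = (60.5−55)/4.0415 = 1.3609

test statistic = 1.361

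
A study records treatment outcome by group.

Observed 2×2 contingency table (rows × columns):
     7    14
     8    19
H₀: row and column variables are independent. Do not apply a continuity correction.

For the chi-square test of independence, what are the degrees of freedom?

degrees of freedom = 1

df = (r−1)(c−1) = (2−1)·(2−1) = 1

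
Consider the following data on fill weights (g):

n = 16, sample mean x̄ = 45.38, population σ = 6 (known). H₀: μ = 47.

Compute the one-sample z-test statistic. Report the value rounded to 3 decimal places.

SE = σ/√n = 6/√16 = 1.5000
z = (x̄−μ₀)/SE = (45.38−47)/1.5000 = -1.0800

test statistic = -1.080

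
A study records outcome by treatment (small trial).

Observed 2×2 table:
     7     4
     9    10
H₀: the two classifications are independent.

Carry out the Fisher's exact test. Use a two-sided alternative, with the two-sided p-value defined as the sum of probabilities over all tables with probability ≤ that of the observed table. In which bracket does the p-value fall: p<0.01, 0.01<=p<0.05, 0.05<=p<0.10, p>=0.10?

p-value bracket: p>=0.10

Margins: r₁=11, r₂=19, c₁=16, c₂=14, n=30
p_obs = C(11,7)·C(19,9)/C(30,16); sum pmf over tables with pmf ≤ p_obs
p-value (two-sided) = 0.46640
→ bracket: p>=0.10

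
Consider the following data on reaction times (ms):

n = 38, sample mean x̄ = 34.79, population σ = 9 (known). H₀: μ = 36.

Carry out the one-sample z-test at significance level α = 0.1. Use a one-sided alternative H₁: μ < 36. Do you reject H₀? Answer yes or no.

reject H₀: no

SE = σ/√n = 9/√38 = 1.4600
z = (x̄−μ₀)/SE = (34.79−36)/1.4600 = -0.8288
p-value (one-sided, H₁ less) = 0.20362
At α=0.1: p ≥ α → fail to reject H₀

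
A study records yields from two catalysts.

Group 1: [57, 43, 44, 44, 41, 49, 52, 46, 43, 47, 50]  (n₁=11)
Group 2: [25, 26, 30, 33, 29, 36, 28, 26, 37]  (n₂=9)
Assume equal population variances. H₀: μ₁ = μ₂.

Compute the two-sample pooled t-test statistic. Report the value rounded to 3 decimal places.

x̄₁=46.909, s₁=4.742, n₁=11
x̄₂=30.000, s₂=4.416, n₂=9
s_p² = [10·4.742² + 8·4.416²]/18 = 21.1616
SE = √(s_p²·(1/11+1/9)) = 2.0676
t = (46.909−30.000)/2.0676 = 8.1780
df = 18

test statistic = 8.178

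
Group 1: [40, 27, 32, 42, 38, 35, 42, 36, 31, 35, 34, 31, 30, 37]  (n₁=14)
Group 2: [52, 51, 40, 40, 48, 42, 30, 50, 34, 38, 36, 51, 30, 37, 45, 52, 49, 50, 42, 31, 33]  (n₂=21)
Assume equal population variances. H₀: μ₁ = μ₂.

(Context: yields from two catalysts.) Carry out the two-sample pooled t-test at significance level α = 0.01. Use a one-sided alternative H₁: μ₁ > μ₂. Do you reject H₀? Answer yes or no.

x̄₁=35.000, s₁=4.540, n₁=14
x̄₂=41.952, s₂=7.820, n₂=21
s_p² = [13·4.540² + 20·7.820²]/33 = 45.1804
SE = √(s_p²·(1/14+1/21)) = 2.3192
t = (35.000−41.952)/2.3192 = -2.9978
df = 33
p-value (one-sided, H₁ greater) = 0.99743
At α=0.01: p ≥ α → fail to reject H₀

reject H₀: no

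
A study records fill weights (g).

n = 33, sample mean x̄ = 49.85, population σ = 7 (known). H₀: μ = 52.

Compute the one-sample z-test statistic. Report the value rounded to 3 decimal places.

SE = σ/√n = 7/√33 = 1.2185
z = (x̄−μ₀)/SE = (49.85−52)/1.2185 = -1.7644

test statistic = -1.764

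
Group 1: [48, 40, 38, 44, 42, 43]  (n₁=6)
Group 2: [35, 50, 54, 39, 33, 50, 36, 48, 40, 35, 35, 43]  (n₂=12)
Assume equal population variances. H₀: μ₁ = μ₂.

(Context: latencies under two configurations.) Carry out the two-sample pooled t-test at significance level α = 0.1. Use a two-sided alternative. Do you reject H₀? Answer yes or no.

x̄₁=42.500, s₁=3.450, n₁=6
x̄₂=41.500, s₂=7.280, n₂=12
s_p² = [5·3.450² + 11·7.280²]/16 = 40.1562
SE = √(s_p²·(1/6+1/12)) = 3.1684
t = (42.500−41.500)/3.1684 = 0.3156
df = 16
p-value (two-sided) = 0.75638
At α=0.1: p ≥ α → fail to reject H₀

reject H₀: no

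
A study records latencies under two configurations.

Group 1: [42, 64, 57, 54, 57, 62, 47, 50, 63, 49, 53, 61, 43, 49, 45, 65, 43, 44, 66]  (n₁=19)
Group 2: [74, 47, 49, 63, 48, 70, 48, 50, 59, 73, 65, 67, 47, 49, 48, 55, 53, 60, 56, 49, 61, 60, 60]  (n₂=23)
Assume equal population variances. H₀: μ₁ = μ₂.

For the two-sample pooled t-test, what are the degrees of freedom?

degrees of freedom = 40

df = n₁ + n₂ − 2 = 19 + 23 − 2 = 40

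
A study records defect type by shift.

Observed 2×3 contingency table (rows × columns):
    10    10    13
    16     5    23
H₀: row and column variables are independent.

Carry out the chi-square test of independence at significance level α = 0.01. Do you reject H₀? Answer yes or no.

reject H₀: no

Row totals [33, 44], col totals [26, 15, 36], n=77
χ² = (10−11.14)²/11.14 + (10−6.43)²/6.43 + (13−15.43)²/15.43 + (16−14.86)²/14.86 + (5−8.57)²/8.57 + (23−20.57)²/20.57 = 4.3463
df = 2
p-value (upper-tail) = 0.11382
At α=0.01: p ≥ α → fail to reject H₀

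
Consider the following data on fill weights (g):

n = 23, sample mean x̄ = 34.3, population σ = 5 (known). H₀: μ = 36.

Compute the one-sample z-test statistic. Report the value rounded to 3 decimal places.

test statistic = -1.631

SE = σ/√n = 5/√23 = 1.0426
z = (x̄−μ₀)/SE = (34.3−36)/1.0426 = -1.6306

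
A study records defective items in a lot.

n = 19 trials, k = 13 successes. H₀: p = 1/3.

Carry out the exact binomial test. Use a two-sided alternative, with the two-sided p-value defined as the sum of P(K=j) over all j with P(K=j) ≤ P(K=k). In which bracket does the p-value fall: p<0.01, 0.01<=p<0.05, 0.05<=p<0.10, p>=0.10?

p-value bracket: p<0.01

Exact binomial: n=19, k=13, p₀=1/3=0.3333
P(X=j) = C(n,j)·p₀^j·(1−p₀)^(n−j); p = Σ P(X=j) over j with P(X=j) ≤ P(X=13)
p-value (two-sided) = 0.00233
→ bracket: p<0.01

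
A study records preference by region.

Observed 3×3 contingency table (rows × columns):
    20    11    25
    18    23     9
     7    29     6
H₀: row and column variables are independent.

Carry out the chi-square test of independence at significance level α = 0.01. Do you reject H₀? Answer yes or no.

reject H₀: yes

Row totals [56, 50, 42], col totals [45, 63, 40], n=148
χ² = (20−17.03)²/17.03 + (11−23.84)²/23.84 + (25−15.14)²/15.14 + (18−15.20)²/15.20 + (23−21.28)²/21.28 + (9−13.51)²/13.51 + (7−12.77)²/12.77 + (29−17.88)²/17.88 + (6−11.35)²/11.35 = 28.0718
df = 4
p-value (upper-tail) = 0.00001
At α=0.01: p < α → reject H₀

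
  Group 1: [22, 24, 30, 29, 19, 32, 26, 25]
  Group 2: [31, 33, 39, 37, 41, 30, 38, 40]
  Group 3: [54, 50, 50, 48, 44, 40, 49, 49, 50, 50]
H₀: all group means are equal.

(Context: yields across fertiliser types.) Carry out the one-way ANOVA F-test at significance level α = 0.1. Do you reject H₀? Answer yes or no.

reject H₀: yes

Group means [25.88, 36.12, 48.40], grand mean 37.692
SSB = Σnᵢ(x̄ᵢ−x̄)² = 2283.388; SSW = ΣΣ(x−x̄ᵢ)² = 388.150
MSB = 2283.388/2 = 1141.6942; MSW = 388.150/23 = 16.8761
F = MSB/MSW = 67.6516
df = (2, 23)
p-value (upper-tail) = 0.00000
At α=0.1: p < α → reject H₀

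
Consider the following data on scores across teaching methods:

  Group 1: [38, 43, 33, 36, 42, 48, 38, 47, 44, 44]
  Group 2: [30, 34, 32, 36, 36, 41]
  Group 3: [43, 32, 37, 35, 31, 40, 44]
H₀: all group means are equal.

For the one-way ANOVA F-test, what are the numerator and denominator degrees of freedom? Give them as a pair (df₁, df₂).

degrees of freedom = [2, 20]

k = 3 groups, N = 23 total
df = (k−1, N−k) = (3−1, 23−3) = (2, 20)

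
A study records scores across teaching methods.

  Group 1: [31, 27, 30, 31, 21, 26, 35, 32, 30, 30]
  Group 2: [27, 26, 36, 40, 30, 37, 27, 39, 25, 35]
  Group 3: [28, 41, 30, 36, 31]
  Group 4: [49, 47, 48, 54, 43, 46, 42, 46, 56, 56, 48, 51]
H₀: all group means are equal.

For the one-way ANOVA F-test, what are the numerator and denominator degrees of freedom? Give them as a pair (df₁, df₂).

degrees of freedom = [3, 33]

k = 4 groups, N = 37 total
df = (k−1, N−k) = (4−1, 37−4) = (3, 33)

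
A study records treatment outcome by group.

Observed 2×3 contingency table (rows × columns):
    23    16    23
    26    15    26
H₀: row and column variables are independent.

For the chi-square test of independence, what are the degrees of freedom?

degrees of freedom = 2

df = (r−1)(c−1) = (2−1)·(3−1) = 2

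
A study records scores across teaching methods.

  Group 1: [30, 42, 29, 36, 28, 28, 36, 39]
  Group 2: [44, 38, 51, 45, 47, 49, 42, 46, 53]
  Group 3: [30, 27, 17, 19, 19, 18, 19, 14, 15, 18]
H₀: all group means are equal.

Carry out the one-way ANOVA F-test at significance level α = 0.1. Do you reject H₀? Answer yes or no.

reject H₀: yes

Group means [33.50, 46.11, 19.60], grand mean 32.556
SSB = Σnᵢ(x̄ᵢ−x̄)² = 3339.378; SSW = ΣΣ(x−x̄ᵢ)² = 605.289
MSB = 3339.378/2 = 1669.6889; MSW = 605.289/24 = 25.2204
F = MSB/MSW = 66.2040
df = (2, 24)
p-value (upper-tail) = 0.00000
At α=0.1: p < α → reject H₀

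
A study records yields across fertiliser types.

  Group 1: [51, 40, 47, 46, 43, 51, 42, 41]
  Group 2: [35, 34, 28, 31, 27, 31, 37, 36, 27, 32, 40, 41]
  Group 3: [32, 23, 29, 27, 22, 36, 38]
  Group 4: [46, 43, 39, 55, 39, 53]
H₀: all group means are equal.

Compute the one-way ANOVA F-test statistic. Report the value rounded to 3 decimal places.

test statistic = 17.664

Group means [45.12, 33.25, 29.57, 45.83], grand mean 37.636
SSB = Σnᵢ(x̄ᵢ−x̄)² = 1537.964; SSW = ΣΣ(x−x̄ᵢ)² = 841.673
MSB = 1537.964/3 = 512.6546; MSW = 841.673/29 = 29.0232
F = MSB/MSW = 17.6636
df = (3, 29)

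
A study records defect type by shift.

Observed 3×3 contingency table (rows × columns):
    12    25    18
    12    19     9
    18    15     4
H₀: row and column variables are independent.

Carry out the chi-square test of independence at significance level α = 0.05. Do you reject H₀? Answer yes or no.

reject H₀: yes

Row totals [55, 40, 37], col totals [42, 59, 31], n=132
χ² = (12−17.50)²/17.50 + (25−24.58)²/24.58 + (18−12.92)²/12.92 + (12−12.73)²/12.73 + (19−17.88)²/17.88 + (9−9.39)²/9.39 + (18−11.77)²/11.77 + (15−16.54)²/16.54 + (4−8.69)²/8.69 = 9.8323
df = 4
p-value (upper-tail) = 0.04335
At α=0.05: p < α → reject H₀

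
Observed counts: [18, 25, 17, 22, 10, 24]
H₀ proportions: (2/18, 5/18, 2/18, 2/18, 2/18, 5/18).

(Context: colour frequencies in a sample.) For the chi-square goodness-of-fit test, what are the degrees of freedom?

df = k − 1 = 6 − 1 = 5

degrees of freedom = 5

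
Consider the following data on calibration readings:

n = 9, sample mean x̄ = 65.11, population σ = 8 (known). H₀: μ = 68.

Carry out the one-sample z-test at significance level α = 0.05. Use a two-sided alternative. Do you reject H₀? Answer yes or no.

SE = σ/√n = 8/√9 = 2.6667
z = (x̄−μ₀)/SE = (65.11−68)/2.6667 = -1.0838
p-value (two-sided) = 0.27848
At α=0.05: p ≥ α → fail to reject H₀

reject H₀: no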